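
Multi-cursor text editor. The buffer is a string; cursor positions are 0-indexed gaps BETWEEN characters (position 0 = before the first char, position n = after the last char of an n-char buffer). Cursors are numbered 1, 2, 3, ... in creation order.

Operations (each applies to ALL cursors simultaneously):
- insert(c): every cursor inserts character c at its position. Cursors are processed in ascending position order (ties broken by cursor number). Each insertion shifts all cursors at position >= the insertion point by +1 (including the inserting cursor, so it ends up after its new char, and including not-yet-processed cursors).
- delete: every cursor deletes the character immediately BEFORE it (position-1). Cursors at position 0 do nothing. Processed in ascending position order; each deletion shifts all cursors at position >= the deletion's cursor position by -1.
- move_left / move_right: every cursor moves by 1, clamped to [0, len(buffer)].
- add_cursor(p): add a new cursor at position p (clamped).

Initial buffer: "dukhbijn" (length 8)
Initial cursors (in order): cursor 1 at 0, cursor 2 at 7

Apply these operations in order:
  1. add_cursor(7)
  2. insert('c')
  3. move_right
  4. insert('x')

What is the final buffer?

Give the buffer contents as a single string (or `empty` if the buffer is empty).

After op 1 (add_cursor(7)): buffer="dukhbijn" (len 8), cursors c1@0 c2@7 c3@7, authorship ........
After op 2 (insert('c')): buffer="cdukhbijccn" (len 11), cursors c1@1 c2@10 c3@10, authorship 1.......23.
After op 3 (move_right): buffer="cdukhbijccn" (len 11), cursors c1@2 c2@11 c3@11, authorship 1.......23.
After op 4 (insert('x')): buffer="cdxukhbijccnxx" (len 14), cursors c1@3 c2@14 c3@14, authorship 1.1......23.23

Answer: cdxukhbijccnxx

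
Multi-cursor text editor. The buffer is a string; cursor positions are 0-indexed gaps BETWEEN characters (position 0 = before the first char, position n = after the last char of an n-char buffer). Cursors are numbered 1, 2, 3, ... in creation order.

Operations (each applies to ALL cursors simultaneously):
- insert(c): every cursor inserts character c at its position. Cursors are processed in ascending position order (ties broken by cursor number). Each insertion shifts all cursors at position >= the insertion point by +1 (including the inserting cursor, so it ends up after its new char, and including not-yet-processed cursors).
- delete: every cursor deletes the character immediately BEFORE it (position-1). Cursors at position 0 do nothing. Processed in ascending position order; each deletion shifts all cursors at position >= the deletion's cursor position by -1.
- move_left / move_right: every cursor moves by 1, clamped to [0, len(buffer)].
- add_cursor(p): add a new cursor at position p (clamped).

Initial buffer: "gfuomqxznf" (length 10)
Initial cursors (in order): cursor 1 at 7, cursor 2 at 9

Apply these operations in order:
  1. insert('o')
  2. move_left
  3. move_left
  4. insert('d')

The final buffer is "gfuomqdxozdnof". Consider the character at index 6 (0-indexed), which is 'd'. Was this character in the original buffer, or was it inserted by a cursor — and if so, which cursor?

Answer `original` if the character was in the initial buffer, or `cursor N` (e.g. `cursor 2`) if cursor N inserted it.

After op 1 (insert('o')): buffer="gfuomqxoznof" (len 12), cursors c1@8 c2@11, authorship .......1..2.
After op 2 (move_left): buffer="gfuomqxoznof" (len 12), cursors c1@7 c2@10, authorship .......1..2.
After op 3 (move_left): buffer="gfuomqxoznof" (len 12), cursors c1@6 c2@9, authorship .......1..2.
After op 4 (insert('d')): buffer="gfuomqdxozdnof" (len 14), cursors c1@7 c2@11, authorship ......1.1.2.2.
Authorship (.=original, N=cursor N): . . . . . . 1 . 1 . 2 . 2 .
Index 6: author = 1

Answer: cursor 1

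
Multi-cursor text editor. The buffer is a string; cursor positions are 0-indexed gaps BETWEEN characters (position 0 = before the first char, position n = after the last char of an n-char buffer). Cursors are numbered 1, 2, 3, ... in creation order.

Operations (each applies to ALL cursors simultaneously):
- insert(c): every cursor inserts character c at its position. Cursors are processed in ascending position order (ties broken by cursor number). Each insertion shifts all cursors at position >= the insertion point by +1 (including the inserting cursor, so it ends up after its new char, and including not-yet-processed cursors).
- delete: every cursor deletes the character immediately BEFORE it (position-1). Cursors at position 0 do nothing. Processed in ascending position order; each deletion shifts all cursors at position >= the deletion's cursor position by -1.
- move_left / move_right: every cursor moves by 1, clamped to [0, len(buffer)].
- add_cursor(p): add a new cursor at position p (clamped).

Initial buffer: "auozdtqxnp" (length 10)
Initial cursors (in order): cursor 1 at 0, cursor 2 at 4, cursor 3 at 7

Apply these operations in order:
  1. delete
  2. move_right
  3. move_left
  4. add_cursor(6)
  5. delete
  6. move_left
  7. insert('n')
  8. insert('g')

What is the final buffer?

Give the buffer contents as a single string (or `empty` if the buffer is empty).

Answer: ngangunnggdnp

Derivation:
After op 1 (delete): buffer="auodtxnp" (len 8), cursors c1@0 c2@3 c3@5, authorship ........
After op 2 (move_right): buffer="auodtxnp" (len 8), cursors c1@1 c2@4 c3@6, authorship ........
After op 3 (move_left): buffer="auodtxnp" (len 8), cursors c1@0 c2@3 c3@5, authorship ........
After op 4 (add_cursor(6)): buffer="auodtxnp" (len 8), cursors c1@0 c2@3 c3@5 c4@6, authorship ........
After op 5 (delete): buffer="audnp" (len 5), cursors c1@0 c2@2 c3@3 c4@3, authorship .....
After op 6 (move_left): buffer="audnp" (len 5), cursors c1@0 c2@1 c3@2 c4@2, authorship .....
After op 7 (insert('n')): buffer="nanunndnp" (len 9), cursors c1@1 c2@3 c3@6 c4@6, authorship 1.2.34...
After op 8 (insert('g')): buffer="ngangunnggdnp" (len 13), cursors c1@2 c2@5 c3@10 c4@10, authorship 11.22.3434...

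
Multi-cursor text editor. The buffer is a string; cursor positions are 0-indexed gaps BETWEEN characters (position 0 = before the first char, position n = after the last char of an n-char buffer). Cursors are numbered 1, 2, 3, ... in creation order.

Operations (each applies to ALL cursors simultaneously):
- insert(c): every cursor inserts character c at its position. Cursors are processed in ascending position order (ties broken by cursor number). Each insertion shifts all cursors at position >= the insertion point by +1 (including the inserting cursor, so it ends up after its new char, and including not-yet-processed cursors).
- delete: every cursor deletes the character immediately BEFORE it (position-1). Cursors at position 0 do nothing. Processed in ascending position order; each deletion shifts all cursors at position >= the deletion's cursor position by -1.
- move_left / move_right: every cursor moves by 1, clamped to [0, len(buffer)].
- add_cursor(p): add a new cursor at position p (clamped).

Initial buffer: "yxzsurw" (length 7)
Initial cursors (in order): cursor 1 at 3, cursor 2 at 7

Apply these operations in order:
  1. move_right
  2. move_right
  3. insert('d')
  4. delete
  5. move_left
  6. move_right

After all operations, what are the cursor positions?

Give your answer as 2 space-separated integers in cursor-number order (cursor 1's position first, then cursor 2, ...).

After op 1 (move_right): buffer="yxzsurw" (len 7), cursors c1@4 c2@7, authorship .......
After op 2 (move_right): buffer="yxzsurw" (len 7), cursors c1@5 c2@7, authorship .......
After op 3 (insert('d')): buffer="yxzsudrwd" (len 9), cursors c1@6 c2@9, authorship .....1..2
After op 4 (delete): buffer="yxzsurw" (len 7), cursors c1@5 c2@7, authorship .......
After op 5 (move_left): buffer="yxzsurw" (len 7), cursors c1@4 c2@6, authorship .......
After op 6 (move_right): buffer="yxzsurw" (len 7), cursors c1@5 c2@7, authorship .......

Answer: 5 7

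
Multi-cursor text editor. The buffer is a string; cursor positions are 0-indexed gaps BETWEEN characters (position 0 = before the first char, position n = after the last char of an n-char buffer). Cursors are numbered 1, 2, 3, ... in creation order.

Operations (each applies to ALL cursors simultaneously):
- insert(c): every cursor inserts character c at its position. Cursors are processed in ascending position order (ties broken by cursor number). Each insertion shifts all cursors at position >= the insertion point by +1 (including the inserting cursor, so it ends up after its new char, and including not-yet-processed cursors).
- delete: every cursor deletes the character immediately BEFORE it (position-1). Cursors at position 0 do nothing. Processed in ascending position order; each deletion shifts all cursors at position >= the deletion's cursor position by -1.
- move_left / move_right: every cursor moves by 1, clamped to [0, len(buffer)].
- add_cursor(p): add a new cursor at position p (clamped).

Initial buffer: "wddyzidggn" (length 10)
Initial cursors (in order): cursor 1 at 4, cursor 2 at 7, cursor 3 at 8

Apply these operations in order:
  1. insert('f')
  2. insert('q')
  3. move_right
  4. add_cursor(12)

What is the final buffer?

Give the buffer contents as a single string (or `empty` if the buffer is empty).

Answer: wddyfqzidfqgfqgn

Derivation:
After op 1 (insert('f')): buffer="wddyfzidfgfgn" (len 13), cursors c1@5 c2@9 c3@11, authorship ....1...2.3..
After op 2 (insert('q')): buffer="wddyfqzidfqgfqgn" (len 16), cursors c1@6 c2@11 c3@14, authorship ....11...22.33..
After op 3 (move_right): buffer="wddyfqzidfqgfqgn" (len 16), cursors c1@7 c2@12 c3@15, authorship ....11...22.33..
After op 4 (add_cursor(12)): buffer="wddyfqzidfqgfqgn" (len 16), cursors c1@7 c2@12 c4@12 c3@15, authorship ....11...22.33..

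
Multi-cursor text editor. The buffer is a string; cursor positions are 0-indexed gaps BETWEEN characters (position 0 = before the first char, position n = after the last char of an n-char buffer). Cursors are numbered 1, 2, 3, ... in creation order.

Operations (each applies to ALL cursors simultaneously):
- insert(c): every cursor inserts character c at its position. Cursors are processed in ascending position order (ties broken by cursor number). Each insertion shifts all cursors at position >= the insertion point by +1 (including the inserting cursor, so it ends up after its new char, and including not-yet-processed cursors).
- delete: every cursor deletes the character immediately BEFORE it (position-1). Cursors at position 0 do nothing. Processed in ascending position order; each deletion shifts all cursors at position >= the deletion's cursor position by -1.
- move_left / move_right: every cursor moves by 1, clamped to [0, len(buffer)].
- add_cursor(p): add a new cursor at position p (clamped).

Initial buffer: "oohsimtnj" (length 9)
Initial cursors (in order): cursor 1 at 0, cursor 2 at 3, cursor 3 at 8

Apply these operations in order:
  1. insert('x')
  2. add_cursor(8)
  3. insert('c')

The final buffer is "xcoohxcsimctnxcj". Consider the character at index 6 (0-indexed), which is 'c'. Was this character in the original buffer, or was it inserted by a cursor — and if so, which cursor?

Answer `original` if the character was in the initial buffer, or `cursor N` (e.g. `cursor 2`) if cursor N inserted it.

Answer: cursor 2

Derivation:
After op 1 (insert('x')): buffer="xoohxsimtnxj" (len 12), cursors c1@1 c2@5 c3@11, authorship 1...2.....3.
After op 2 (add_cursor(8)): buffer="xoohxsimtnxj" (len 12), cursors c1@1 c2@5 c4@8 c3@11, authorship 1...2.....3.
After op 3 (insert('c')): buffer="xcoohxcsimctnxcj" (len 16), cursors c1@2 c2@7 c4@11 c3@15, authorship 11...22...4..33.
Authorship (.=original, N=cursor N): 1 1 . . . 2 2 . . . 4 . . 3 3 .
Index 6: author = 2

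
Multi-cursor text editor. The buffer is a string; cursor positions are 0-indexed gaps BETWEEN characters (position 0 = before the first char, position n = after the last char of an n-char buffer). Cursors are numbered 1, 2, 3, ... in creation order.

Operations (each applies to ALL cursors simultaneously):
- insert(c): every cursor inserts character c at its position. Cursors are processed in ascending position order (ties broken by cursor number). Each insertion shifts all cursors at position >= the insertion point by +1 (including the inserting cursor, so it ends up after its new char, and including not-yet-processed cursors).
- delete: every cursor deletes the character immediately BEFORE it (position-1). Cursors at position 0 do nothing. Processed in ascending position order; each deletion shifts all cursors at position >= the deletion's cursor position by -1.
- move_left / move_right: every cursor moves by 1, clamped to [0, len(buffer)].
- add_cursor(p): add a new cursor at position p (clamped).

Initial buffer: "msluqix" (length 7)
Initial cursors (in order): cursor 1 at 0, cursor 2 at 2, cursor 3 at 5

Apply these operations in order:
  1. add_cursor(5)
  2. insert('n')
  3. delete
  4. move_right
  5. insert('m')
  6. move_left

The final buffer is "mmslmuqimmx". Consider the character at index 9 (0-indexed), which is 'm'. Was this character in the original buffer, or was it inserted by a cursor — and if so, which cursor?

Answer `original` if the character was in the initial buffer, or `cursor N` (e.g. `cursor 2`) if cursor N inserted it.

Answer: cursor 4

Derivation:
After op 1 (add_cursor(5)): buffer="msluqix" (len 7), cursors c1@0 c2@2 c3@5 c4@5, authorship .......
After op 2 (insert('n')): buffer="nmsnluqnnix" (len 11), cursors c1@1 c2@4 c3@9 c4@9, authorship 1..2...34..
After op 3 (delete): buffer="msluqix" (len 7), cursors c1@0 c2@2 c3@5 c4@5, authorship .......
After op 4 (move_right): buffer="msluqix" (len 7), cursors c1@1 c2@3 c3@6 c4@6, authorship .......
After op 5 (insert('m')): buffer="mmslmuqimmx" (len 11), cursors c1@2 c2@5 c3@10 c4@10, authorship .1..2...34.
After op 6 (move_left): buffer="mmslmuqimmx" (len 11), cursors c1@1 c2@4 c3@9 c4@9, authorship .1..2...34.
Authorship (.=original, N=cursor N): . 1 . . 2 . . . 3 4 .
Index 9: author = 4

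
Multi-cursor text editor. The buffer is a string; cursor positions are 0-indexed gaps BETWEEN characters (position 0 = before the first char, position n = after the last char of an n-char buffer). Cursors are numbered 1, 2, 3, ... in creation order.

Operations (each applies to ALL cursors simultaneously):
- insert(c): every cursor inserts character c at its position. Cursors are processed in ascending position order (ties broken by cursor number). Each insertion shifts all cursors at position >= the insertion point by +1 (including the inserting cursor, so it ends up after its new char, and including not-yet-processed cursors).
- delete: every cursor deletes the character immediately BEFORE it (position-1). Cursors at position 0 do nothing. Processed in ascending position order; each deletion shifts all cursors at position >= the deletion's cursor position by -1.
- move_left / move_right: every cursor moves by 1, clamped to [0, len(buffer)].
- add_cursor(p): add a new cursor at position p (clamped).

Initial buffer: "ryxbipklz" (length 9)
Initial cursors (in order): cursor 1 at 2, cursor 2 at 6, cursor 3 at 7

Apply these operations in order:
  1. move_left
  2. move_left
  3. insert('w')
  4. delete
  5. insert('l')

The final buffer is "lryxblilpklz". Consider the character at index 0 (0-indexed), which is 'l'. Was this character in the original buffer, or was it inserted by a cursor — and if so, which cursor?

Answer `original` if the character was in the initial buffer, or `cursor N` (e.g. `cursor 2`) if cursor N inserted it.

After op 1 (move_left): buffer="ryxbipklz" (len 9), cursors c1@1 c2@5 c3@6, authorship .........
After op 2 (move_left): buffer="ryxbipklz" (len 9), cursors c1@0 c2@4 c3@5, authorship .........
After op 3 (insert('w')): buffer="wryxbwiwpklz" (len 12), cursors c1@1 c2@6 c3@8, authorship 1....2.3....
After op 4 (delete): buffer="ryxbipklz" (len 9), cursors c1@0 c2@4 c3@5, authorship .........
After op 5 (insert('l')): buffer="lryxblilpklz" (len 12), cursors c1@1 c2@6 c3@8, authorship 1....2.3....
Authorship (.=original, N=cursor N): 1 . . . . 2 . 3 . . . .
Index 0: author = 1

Answer: cursor 1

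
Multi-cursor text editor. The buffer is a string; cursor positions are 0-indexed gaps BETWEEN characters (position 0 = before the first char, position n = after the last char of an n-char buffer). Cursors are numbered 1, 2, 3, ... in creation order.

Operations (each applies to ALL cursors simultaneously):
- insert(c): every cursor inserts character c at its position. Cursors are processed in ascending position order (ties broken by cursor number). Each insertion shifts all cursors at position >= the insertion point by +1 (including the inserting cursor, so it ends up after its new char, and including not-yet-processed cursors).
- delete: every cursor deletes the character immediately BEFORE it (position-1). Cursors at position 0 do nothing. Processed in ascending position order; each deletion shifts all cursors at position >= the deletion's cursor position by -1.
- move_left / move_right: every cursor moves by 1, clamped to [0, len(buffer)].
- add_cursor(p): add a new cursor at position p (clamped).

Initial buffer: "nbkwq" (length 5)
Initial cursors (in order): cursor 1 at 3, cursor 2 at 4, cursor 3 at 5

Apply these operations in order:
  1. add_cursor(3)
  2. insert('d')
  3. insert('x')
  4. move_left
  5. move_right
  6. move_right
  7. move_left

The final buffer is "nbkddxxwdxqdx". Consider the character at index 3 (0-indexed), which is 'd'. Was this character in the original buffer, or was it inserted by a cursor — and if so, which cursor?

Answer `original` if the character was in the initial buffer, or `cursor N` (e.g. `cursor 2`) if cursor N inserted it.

After op 1 (add_cursor(3)): buffer="nbkwq" (len 5), cursors c1@3 c4@3 c2@4 c3@5, authorship .....
After op 2 (insert('d')): buffer="nbkddwdqd" (len 9), cursors c1@5 c4@5 c2@7 c3@9, authorship ...14.2.3
After op 3 (insert('x')): buffer="nbkddxxwdxqdx" (len 13), cursors c1@7 c4@7 c2@10 c3@13, authorship ...1414.22.33
After op 4 (move_left): buffer="nbkddxxwdxqdx" (len 13), cursors c1@6 c4@6 c2@9 c3@12, authorship ...1414.22.33
After op 5 (move_right): buffer="nbkddxxwdxqdx" (len 13), cursors c1@7 c4@7 c2@10 c3@13, authorship ...1414.22.33
After op 6 (move_right): buffer="nbkddxxwdxqdx" (len 13), cursors c1@8 c4@8 c2@11 c3@13, authorship ...1414.22.33
After op 7 (move_left): buffer="nbkddxxwdxqdx" (len 13), cursors c1@7 c4@7 c2@10 c3@12, authorship ...1414.22.33
Authorship (.=original, N=cursor N): . . . 1 4 1 4 . 2 2 . 3 3
Index 3: author = 1

Answer: cursor 1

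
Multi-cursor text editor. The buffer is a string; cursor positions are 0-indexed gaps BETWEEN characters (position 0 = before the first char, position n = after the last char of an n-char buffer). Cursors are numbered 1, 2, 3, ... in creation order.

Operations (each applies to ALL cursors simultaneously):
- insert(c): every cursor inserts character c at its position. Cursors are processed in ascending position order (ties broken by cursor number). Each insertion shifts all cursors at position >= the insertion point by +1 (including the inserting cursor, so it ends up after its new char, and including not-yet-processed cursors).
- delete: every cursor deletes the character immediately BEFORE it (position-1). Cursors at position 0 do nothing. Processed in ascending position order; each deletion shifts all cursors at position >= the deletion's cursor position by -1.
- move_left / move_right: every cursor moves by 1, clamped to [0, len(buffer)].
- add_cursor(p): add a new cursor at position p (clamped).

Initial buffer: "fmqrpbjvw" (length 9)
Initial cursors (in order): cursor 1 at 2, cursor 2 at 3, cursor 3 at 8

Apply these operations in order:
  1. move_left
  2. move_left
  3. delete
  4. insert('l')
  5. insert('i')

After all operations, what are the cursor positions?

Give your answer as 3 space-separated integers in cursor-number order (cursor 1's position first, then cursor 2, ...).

After op 1 (move_left): buffer="fmqrpbjvw" (len 9), cursors c1@1 c2@2 c3@7, authorship .........
After op 2 (move_left): buffer="fmqrpbjvw" (len 9), cursors c1@0 c2@1 c3@6, authorship .........
After op 3 (delete): buffer="mqrpjvw" (len 7), cursors c1@0 c2@0 c3@4, authorship .......
After op 4 (insert('l')): buffer="llmqrpljvw" (len 10), cursors c1@2 c2@2 c3@7, authorship 12....3...
After op 5 (insert('i')): buffer="lliimqrplijvw" (len 13), cursors c1@4 c2@4 c3@10, authorship 1212....33...

Answer: 4 4 10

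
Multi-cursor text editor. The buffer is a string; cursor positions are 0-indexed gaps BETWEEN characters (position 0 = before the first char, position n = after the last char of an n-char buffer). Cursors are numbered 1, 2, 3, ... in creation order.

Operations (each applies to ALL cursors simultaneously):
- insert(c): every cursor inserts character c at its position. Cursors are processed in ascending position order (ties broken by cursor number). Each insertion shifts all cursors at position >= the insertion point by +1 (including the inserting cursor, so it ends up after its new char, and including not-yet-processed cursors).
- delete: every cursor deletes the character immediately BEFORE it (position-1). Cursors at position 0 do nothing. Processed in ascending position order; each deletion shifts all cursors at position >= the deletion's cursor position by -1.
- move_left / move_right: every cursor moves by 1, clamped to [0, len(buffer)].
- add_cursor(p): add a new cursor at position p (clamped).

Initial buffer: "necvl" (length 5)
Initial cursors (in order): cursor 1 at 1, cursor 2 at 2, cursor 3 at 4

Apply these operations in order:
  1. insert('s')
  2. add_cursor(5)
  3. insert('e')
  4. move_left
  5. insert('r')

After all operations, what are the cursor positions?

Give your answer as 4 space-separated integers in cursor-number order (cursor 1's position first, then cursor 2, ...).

After op 1 (insert('s')): buffer="nsescvsl" (len 8), cursors c1@2 c2@4 c3@7, authorship .1.2..3.
After op 2 (add_cursor(5)): buffer="nsescvsl" (len 8), cursors c1@2 c2@4 c4@5 c3@7, authorship .1.2..3.
After op 3 (insert('e')): buffer="nseesecevsel" (len 12), cursors c1@3 c2@6 c4@8 c3@11, authorship .11.22.4.33.
After op 4 (move_left): buffer="nseesecevsel" (len 12), cursors c1@2 c2@5 c4@7 c3@10, authorship .11.22.4.33.
After op 5 (insert('r')): buffer="nsreesrecrevsrel" (len 16), cursors c1@3 c2@7 c4@10 c3@14, authorship .111.222.44.333.

Answer: 3 7 14 10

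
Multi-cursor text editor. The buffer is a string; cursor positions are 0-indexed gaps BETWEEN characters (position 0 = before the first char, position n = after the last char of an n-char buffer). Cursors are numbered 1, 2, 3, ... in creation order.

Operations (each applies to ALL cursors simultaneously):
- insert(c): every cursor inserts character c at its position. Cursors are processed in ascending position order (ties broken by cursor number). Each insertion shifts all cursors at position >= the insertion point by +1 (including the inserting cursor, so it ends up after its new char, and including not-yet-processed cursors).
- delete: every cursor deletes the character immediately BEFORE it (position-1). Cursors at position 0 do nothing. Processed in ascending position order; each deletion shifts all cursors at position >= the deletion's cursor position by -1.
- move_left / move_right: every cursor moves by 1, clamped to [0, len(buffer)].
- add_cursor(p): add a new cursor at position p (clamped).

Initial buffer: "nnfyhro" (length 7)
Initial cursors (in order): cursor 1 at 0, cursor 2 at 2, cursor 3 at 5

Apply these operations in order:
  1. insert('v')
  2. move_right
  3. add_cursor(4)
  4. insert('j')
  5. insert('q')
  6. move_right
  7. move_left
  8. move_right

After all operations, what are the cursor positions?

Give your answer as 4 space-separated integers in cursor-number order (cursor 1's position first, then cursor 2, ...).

Answer: 5 12 18 9

Derivation:
After op 1 (insert('v')): buffer="vnnvfyhvro" (len 10), cursors c1@1 c2@4 c3@8, authorship 1..2...3..
After op 2 (move_right): buffer="vnnvfyhvro" (len 10), cursors c1@2 c2@5 c3@9, authorship 1..2...3..
After op 3 (add_cursor(4)): buffer="vnnvfyhvro" (len 10), cursors c1@2 c4@4 c2@5 c3@9, authorship 1..2...3..
After op 4 (insert('j')): buffer="vnjnvjfjyhvrjo" (len 14), cursors c1@3 c4@6 c2@8 c3@13, authorship 1.1.24.2..3.3.
After op 5 (insert('q')): buffer="vnjqnvjqfjqyhvrjqo" (len 18), cursors c1@4 c4@8 c2@11 c3@17, authorship 1.11.244.22..3.33.
After op 6 (move_right): buffer="vnjqnvjqfjqyhvrjqo" (len 18), cursors c1@5 c4@9 c2@12 c3@18, authorship 1.11.244.22..3.33.
After op 7 (move_left): buffer="vnjqnvjqfjqyhvrjqo" (len 18), cursors c1@4 c4@8 c2@11 c3@17, authorship 1.11.244.22..3.33.
After op 8 (move_right): buffer="vnjqnvjqfjqyhvrjqo" (len 18), cursors c1@5 c4@9 c2@12 c3@18, authorship 1.11.244.22..3.33.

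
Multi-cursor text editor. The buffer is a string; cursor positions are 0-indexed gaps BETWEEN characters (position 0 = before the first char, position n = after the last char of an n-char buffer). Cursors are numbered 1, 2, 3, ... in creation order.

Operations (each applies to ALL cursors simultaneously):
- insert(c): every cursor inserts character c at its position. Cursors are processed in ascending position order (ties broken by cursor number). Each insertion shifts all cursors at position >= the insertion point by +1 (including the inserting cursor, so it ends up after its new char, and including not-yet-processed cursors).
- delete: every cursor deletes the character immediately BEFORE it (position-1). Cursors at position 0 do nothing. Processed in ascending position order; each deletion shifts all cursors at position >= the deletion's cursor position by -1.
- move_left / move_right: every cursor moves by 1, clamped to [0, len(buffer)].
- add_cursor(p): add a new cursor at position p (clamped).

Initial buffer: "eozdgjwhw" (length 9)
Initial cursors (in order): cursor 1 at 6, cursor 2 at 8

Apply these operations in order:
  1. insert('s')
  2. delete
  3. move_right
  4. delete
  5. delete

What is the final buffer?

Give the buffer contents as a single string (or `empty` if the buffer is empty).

Answer: eozdg

Derivation:
After op 1 (insert('s')): buffer="eozdgjswhsw" (len 11), cursors c1@7 c2@10, authorship ......1..2.
After op 2 (delete): buffer="eozdgjwhw" (len 9), cursors c1@6 c2@8, authorship .........
After op 3 (move_right): buffer="eozdgjwhw" (len 9), cursors c1@7 c2@9, authorship .........
After op 4 (delete): buffer="eozdgjh" (len 7), cursors c1@6 c2@7, authorship .......
After op 5 (delete): buffer="eozdg" (len 5), cursors c1@5 c2@5, authorship .....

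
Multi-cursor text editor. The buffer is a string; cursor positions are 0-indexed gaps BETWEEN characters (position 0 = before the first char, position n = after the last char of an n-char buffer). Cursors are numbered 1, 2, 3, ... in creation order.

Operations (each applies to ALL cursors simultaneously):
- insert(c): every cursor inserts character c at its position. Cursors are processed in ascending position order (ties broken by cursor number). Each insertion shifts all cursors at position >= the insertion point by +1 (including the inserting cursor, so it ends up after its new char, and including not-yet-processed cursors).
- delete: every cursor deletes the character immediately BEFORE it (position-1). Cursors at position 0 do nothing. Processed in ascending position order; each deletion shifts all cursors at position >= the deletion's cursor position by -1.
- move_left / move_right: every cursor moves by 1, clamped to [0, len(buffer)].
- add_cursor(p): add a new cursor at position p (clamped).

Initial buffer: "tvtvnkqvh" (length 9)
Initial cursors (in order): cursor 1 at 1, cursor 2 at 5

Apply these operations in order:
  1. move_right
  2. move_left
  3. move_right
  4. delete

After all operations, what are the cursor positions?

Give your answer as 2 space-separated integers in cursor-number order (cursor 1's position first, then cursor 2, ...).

After op 1 (move_right): buffer="tvtvnkqvh" (len 9), cursors c1@2 c2@6, authorship .........
After op 2 (move_left): buffer="tvtvnkqvh" (len 9), cursors c1@1 c2@5, authorship .........
After op 3 (move_right): buffer="tvtvnkqvh" (len 9), cursors c1@2 c2@6, authorship .........
After op 4 (delete): buffer="ttvnqvh" (len 7), cursors c1@1 c2@4, authorship .......

Answer: 1 4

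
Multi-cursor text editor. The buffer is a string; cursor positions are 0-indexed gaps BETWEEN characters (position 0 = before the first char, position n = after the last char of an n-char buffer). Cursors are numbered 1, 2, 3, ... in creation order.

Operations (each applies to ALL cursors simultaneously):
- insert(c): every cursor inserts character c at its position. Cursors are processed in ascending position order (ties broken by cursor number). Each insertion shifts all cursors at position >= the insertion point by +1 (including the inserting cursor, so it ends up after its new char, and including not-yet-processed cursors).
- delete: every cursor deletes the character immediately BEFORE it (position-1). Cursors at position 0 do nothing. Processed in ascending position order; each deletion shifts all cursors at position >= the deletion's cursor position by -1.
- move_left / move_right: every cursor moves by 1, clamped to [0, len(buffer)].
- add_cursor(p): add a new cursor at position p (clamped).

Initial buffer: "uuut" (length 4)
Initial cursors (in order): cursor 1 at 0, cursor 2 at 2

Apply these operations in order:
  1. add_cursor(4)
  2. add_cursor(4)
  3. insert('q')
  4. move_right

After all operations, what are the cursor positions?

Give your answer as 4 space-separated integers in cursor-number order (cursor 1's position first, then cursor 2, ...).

After op 1 (add_cursor(4)): buffer="uuut" (len 4), cursors c1@0 c2@2 c3@4, authorship ....
After op 2 (add_cursor(4)): buffer="uuut" (len 4), cursors c1@0 c2@2 c3@4 c4@4, authorship ....
After op 3 (insert('q')): buffer="quuqutqq" (len 8), cursors c1@1 c2@4 c3@8 c4@8, authorship 1..2..34
After op 4 (move_right): buffer="quuqutqq" (len 8), cursors c1@2 c2@5 c3@8 c4@8, authorship 1..2..34

Answer: 2 5 8 8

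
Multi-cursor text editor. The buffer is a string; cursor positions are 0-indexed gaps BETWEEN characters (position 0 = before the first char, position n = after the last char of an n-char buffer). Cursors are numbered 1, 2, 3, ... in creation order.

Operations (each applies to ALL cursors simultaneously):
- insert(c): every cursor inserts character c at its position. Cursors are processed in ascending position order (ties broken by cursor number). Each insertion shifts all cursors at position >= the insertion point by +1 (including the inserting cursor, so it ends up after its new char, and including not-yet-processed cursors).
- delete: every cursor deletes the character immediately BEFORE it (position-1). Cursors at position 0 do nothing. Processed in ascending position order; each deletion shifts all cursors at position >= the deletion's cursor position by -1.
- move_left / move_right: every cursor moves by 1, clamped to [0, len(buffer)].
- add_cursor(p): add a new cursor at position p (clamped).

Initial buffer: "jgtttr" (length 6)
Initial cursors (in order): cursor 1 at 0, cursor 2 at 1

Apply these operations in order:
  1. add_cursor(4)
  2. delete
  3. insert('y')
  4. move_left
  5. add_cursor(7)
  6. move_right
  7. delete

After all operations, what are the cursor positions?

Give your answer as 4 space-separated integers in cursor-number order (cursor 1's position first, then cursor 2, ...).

After op 1 (add_cursor(4)): buffer="jgtttr" (len 6), cursors c1@0 c2@1 c3@4, authorship ......
After op 2 (delete): buffer="gttr" (len 4), cursors c1@0 c2@0 c3@2, authorship ....
After op 3 (insert('y')): buffer="yygtytr" (len 7), cursors c1@2 c2@2 c3@5, authorship 12..3..
After op 4 (move_left): buffer="yygtytr" (len 7), cursors c1@1 c2@1 c3@4, authorship 12..3..
After op 5 (add_cursor(7)): buffer="yygtytr" (len 7), cursors c1@1 c2@1 c3@4 c4@7, authorship 12..3..
After op 6 (move_right): buffer="yygtytr" (len 7), cursors c1@2 c2@2 c3@5 c4@7, authorship 12..3..
After op 7 (delete): buffer="gtt" (len 3), cursors c1@0 c2@0 c3@2 c4@3, authorship ...

Answer: 0 0 2 3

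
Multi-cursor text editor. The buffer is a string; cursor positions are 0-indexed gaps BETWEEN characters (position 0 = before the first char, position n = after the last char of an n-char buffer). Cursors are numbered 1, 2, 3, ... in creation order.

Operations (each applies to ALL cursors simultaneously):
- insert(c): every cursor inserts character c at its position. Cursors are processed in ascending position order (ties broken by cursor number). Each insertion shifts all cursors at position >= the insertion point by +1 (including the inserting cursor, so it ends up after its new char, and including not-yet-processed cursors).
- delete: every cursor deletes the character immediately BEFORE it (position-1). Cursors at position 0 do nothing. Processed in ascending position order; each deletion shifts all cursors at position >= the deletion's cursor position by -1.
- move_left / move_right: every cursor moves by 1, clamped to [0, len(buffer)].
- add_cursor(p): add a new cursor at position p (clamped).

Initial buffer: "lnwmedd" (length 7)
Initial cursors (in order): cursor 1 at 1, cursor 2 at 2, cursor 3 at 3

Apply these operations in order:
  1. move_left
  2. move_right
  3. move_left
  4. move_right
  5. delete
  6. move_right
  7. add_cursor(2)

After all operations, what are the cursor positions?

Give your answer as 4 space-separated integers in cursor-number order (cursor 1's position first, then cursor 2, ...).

Answer: 1 1 1 2

Derivation:
After op 1 (move_left): buffer="lnwmedd" (len 7), cursors c1@0 c2@1 c3@2, authorship .......
After op 2 (move_right): buffer="lnwmedd" (len 7), cursors c1@1 c2@2 c3@3, authorship .......
After op 3 (move_left): buffer="lnwmedd" (len 7), cursors c1@0 c2@1 c3@2, authorship .......
After op 4 (move_right): buffer="lnwmedd" (len 7), cursors c1@1 c2@2 c3@3, authorship .......
After op 5 (delete): buffer="medd" (len 4), cursors c1@0 c2@0 c3@0, authorship ....
After op 6 (move_right): buffer="medd" (len 4), cursors c1@1 c2@1 c3@1, authorship ....
After op 7 (add_cursor(2)): buffer="medd" (len 4), cursors c1@1 c2@1 c3@1 c4@2, authorship ....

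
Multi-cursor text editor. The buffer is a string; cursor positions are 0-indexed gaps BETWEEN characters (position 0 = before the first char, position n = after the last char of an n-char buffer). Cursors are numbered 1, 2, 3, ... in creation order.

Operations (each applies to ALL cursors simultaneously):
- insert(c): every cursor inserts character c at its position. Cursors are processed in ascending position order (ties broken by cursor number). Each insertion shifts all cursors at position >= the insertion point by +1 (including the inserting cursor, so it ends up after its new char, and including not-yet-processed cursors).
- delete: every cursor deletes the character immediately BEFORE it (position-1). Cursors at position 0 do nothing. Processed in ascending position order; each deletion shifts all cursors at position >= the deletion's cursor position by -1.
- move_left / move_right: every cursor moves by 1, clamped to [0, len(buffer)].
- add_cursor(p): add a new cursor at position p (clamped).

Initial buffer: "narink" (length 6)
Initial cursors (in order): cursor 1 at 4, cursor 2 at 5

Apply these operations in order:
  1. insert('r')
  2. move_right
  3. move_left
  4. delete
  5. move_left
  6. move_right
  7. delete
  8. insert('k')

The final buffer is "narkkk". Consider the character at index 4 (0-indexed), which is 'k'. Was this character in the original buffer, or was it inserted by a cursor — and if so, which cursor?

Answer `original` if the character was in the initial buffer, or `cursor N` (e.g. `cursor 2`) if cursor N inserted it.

Answer: cursor 2

Derivation:
After op 1 (insert('r')): buffer="narirnrk" (len 8), cursors c1@5 c2@7, authorship ....1.2.
After op 2 (move_right): buffer="narirnrk" (len 8), cursors c1@6 c2@8, authorship ....1.2.
After op 3 (move_left): buffer="narirnrk" (len 8), cursors c1@5 c2@7, authorship ....1.2.
After op 4 (delete): buffer="narink" (len 6), cursors c1@4 c2@5, authorship ......
After op 5 (move_left): buffer="narink" (len 6), cursors c1@3 c2@4, authorship ......
After op 6 (move_right): buffer="narink" (len 6), cursors c1@4 c2@5, authorship ......
After op 7 (delete): buffer="nark" (len 4), cursors c1@3 c2@3, authorship ....
After op 8 (insert('k')): buffer="narkkk" (len 6), cursors c1@5 c2@5, authorship ...12.
Authorship (.=original, N=cursor N): . . . 1 2 .
Index 4: author = 2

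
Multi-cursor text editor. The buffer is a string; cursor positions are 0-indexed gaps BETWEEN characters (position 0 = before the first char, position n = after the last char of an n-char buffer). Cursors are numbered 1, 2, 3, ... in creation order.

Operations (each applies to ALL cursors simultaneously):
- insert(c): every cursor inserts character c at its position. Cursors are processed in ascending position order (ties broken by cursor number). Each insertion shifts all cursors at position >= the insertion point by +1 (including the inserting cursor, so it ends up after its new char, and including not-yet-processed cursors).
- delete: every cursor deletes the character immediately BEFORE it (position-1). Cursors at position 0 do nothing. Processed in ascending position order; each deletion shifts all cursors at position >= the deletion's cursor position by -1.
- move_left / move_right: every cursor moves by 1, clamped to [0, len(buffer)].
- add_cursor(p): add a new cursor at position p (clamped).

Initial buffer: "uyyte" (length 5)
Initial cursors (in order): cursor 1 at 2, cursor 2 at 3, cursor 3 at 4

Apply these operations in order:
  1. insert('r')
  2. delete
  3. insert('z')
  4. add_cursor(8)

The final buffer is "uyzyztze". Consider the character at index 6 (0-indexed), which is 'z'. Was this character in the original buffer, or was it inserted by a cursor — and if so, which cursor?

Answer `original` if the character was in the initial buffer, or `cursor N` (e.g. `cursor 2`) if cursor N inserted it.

Answer: cursor 3

Derivation:
After op 1 (insert('r')): buffer="uyryrtre" (len 8), cursors c1@3 c2@5 c3@7, authorship ..1.2.3.
After op 2 (delete): buffer="uyyte" (len 5), cursors c1@2 c2@3 c3@4, authorship .....
After op 3 (insert('z')): buffer="uyzyztze" (len 8), cursors c1@3 c2@5 c3@7, authorship ..1.2.3.
After op 4 (add_cursor(8)): buffer="uyzyztze" (len 8), cursors c1@3 c2@5 c3@7 c4@8, authorship ..1.2.3.
Authorship (.=original, N=cursor N): . . 1 . 2 . 3 .
Index 6: author = 3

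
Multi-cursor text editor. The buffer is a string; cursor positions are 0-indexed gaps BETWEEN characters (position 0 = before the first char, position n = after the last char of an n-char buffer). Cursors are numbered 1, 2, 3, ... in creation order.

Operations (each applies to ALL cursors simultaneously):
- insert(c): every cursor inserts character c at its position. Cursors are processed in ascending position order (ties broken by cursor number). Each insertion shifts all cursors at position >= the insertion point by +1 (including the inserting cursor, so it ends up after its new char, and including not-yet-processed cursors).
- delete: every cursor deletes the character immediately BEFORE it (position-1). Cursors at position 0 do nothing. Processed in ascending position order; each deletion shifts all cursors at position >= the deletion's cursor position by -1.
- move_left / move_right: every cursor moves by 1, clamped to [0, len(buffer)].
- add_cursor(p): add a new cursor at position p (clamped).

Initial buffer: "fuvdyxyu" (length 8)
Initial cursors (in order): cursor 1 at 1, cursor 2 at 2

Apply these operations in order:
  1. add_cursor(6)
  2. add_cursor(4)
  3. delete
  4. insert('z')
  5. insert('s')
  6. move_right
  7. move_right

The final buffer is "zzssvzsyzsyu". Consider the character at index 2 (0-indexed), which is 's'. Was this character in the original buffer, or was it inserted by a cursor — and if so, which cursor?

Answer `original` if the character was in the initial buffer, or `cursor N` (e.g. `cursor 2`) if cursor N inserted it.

Answer: cursor 1

Derivation:
After op 1 (add_cursor(6)): buffer="fuvdyxyu" (len 8), cursors c1@1 c2@2 c3@6, authorship ........
After op 2 (add_cursor(4)): buffer="fuvdyxyu" (len 8), cursors c1@1 c2@2 c4@4 c3@6, authorship ........
After op 3 (delete): buffer="vyyu" (len 4), cursors c1@0 c2@0 c4@1 c3@2, authorship ....
After op 4 (insert('z')): buffer="zzvzyzyu" (len 8), cursors c1@2 c2@2 c4@4 c3@6, authorship 12.4.3..
After op 5 (insert('s')): buffer="zzssvzsyzsyu" (len 12), cursors c1@4 c2@4 c4@7 c3@10, authorship 1212.44.33..
After op 6 (move_right): buffer="zzssvzsyzsyu" (len 12), cursors c1@5 c2@5 c4@8 c3@11, authorship 1212.44.33..
After op 7 (move_right): buffer="zzssvzsyzsyu" (len 12), cursors c1@6 c2@6 c4@9 c3@12, authorship 1212.44.33..
Authorship (.=original, N=cursor N): 1 2 1 2 . 4 4 . 3 3 . .
Index 2: author = 1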